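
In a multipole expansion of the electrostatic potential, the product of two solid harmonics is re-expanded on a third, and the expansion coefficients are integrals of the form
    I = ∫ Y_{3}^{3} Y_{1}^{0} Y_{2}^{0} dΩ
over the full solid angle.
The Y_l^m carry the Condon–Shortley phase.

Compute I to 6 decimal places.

3 + 0 + 0 = 3 ≠ 0: azimuthal integral kills it; I = 0

0.000000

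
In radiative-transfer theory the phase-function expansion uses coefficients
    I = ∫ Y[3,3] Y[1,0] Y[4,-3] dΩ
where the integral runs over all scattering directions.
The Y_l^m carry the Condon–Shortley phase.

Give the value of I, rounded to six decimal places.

-0.162868

Rules hold: Σm=0, L=8 even, 2≤4≤4.
N = 7·3·9 = 189
Δ = 0!·6!·2!/9! = 1/252
Racah Σ t=0..0: t=0:+1/36 = 1/36
⇒ 3j(3 1 4; 0 0 0)² = 4/63, sgn +1
Racah Σ t=0..0: t=0:+1/720 = 1/720
⇒ 3j(3 1 4; 3 0 -3)² = 1/36, sgn -1
4πI² = N·(3j₀)²·(3jₘ)² = 1/3
I = -1·√(0.333333/4π) = -0.16286750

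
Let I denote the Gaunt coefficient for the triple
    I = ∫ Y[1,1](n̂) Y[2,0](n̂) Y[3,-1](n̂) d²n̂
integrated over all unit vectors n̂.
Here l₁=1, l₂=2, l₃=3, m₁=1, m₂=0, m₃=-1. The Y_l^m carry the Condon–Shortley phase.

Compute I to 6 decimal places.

-0.202301

Checks pass: Σm=0; 6 even; l₃=3∈[1,3].
(2·1+1)(2·2+1)(2·3+1) = 105
Δ: 0! 2! 4! / 7! → 1/105
sum: t=0:+1/4 = 1/4
3j²(1 2 3; 0 0 0) = Δ·Π!·Σ² = 3/35  (sign -1)
sum: t=0:+1/8 = 1/8
3j²(1 2 3; 1 0 -1) = Δ·Π!·Σ² = 2/35  (sign +1)
combine: 4πI² = 105·3/35·2/35 = 18/35
take √, sign -1: I = -0.20230066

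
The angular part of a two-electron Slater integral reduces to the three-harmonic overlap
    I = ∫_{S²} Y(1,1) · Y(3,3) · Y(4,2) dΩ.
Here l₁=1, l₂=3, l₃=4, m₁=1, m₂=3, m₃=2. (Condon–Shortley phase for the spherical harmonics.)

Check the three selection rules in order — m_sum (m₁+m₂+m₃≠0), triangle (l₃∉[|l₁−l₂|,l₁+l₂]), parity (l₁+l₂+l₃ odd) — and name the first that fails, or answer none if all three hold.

m₁+m₂+m₃ = 1 + 3 + 2 = 6  ✗
triangle: |1−3|=2 ≤ l₃=4 ≤ 1+3=4
parity: l₁+l₂+l₃ = 8 is even

m_sum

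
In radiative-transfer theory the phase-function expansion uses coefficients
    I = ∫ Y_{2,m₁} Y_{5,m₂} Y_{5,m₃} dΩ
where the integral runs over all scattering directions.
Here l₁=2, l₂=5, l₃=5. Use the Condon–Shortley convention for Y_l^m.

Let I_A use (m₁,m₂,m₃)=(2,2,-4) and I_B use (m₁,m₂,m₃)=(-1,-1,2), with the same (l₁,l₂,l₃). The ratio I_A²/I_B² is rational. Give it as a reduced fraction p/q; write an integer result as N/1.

12/7

Shared (l₁,l₂,l₃)=(2,5,5): N and (l;000)² cancel in I_A²/I_B².
A: Δ = 2!·2!·8!/13! = 1/38610; Racah Σ t=0..0: t=0:+1/20160 = 1/20160; ⇒ 3j(2 5 5; 2 2 -4)² = 12/715, sgn -1
B: Δ = 2!·2!·8!/13! = 1/38610; Racah Σ t=1..2: t=1:−1/1440 t=2:+1/2880 = -1/2880; ⇒ 3j(2 5 5; -1 -1 2)² = 7/715, sgn +1
I_A²/I_B² = (12/715)/(7/715) = 12/7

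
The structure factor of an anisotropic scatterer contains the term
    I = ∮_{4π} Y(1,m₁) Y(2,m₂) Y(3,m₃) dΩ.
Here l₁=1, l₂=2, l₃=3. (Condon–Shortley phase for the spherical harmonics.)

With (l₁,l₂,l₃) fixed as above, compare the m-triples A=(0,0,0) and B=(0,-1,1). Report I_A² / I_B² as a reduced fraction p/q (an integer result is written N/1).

9/8

Same 1,2,3: normalisation and zero-m 3j drop out of the ratio.
A: Δ: 0! 2! 4! / 7! → 1/105; sum: t=0:+1/4 = 1/4; 3j²(1 2 3; 0 0 0) = Δ·Π!·Σ² = 3/35  (sign -1)
B: Δ: 0! 2! 4! / 7! → 1/105; sum: t=0:+1/6 = 1/6; 3j²(1 2 3; 0 -1 1) = Δ·Π!·Σ² = 8/105  (sign +1)
I_A²/I_B² = (3/35)/(8/105) = 9/8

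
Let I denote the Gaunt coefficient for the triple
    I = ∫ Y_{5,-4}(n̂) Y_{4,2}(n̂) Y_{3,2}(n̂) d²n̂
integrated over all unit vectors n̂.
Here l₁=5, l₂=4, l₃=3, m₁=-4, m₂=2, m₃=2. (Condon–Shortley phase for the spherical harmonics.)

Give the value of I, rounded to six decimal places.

Rules hold: Σm=0, L=12 even, 1≤3≤9.
N = 11·9·7 = 693
Δ = 6!·4!·2!/13! = 1/180180
Racah Σ t=2..4: t=2:+1/576 t=3:−1/144 t=4:+1/576 = -1/288
⇒ 3j(5 4 3; 0 0 0)² = 20/1001, sgn +1
Racah Σ t=5..6: t=5:−1/2880 t=6:+1/8640 = -1/4320
⇒ 3j(5 4 3; -4 2 2)² = 8/429, sgn +1
4πI² = N·(3j₀)²·(3jₘ)² = 480/1859
I = +1·√(0.258203/4π) = 0.14334284

0.143343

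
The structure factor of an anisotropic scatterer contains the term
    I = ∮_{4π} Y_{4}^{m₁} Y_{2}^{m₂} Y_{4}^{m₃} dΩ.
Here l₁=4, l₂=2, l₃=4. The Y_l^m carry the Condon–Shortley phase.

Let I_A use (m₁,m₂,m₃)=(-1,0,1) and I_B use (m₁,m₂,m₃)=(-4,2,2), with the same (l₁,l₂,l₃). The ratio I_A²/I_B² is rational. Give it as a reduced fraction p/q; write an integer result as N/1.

289/168

l's match ⇒ only the (l;m) 3-j factors differ between A and B.
A: triangle coeff Δ(4,2,4) = 1/13860; Σ_t [0,2]: t=0:+1/480 t=1:−1/48 t=2:+1/144 = -17/1440; (3j)²=289/13860 [(4 2 4; -1 0 1)], sign=+1
B: triangle coeff Δ(4,2,4) = 1/13860; Σ_t [2,2]: t=2:+1/2880 = 1/2880; (3j)²=2/165 [(4 2 4; -4 2 2)], sign=+1
I_A²/I_B² = (289/13860)/(2/165) = 289/168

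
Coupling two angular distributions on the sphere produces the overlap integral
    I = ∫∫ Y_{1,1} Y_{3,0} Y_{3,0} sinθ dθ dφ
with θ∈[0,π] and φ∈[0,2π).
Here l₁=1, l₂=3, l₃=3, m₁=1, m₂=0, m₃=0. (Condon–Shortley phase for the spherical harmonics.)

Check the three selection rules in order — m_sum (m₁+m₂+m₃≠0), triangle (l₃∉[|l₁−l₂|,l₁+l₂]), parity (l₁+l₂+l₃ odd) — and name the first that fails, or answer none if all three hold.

m₁+m₂+m₃ = 1 + 0 + 0 = 1  ✗
triangle: |1−3|=2 ≤ l₃=3 ≤ 1+3=4
parity: l₁+l₂+l₃ = 7 is odd

m_sum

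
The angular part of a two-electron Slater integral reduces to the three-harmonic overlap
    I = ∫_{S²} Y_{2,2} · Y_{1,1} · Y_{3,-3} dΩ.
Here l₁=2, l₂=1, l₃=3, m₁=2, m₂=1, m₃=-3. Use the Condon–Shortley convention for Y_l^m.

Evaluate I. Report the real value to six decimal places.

-0.319865

Rules hold: Σm=0, L=6 even, 1≤3≤3.
N = 5·3·7 = 105
Δ = 0!·4!·2!/7! = 1/105
Racah Σ t=0..0: t=0:+1/4 = 1/4
⇒ 3j(2 1 3; 0 0 0)² = 3/35, sgn -1
Racah Σ t=0..0: t=0:+1/48 = 1/48
⇒ 3j(2 1 3; 2 1 -3)² = 1/7, sgn +1
4πI² = N·(3j₀)²·(3jₘ)² = 9/7
I = -1·√(1.28571/4π) = -0.31986543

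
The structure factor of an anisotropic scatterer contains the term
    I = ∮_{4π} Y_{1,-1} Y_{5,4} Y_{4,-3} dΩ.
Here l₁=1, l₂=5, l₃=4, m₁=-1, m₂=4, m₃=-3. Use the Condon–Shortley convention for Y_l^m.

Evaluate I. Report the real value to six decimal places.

0.294638

Checks pass: Σm=0; 10 even; l₃=4∈[4,6].
(2·1+1)(2·5+1)(2·4+1) = 297
Δ: 2! 0! 8! / 11! → 1/495
sum: t=1:−1/576 = -1/576
3j²(1 5 4; 0 0 0) = Δ·Π!·Σ² = 5/99  (sign -1)
sum: t=2:+1/10080 = 1/10080
3j²(1 5 4; -1 4 -3) = Δ·Π!·Σ² = 4/55  (sign -1)
combine: 4πI² = 297·5/99·4/55 = 12/11
take √, sign +1: I = 0.29463840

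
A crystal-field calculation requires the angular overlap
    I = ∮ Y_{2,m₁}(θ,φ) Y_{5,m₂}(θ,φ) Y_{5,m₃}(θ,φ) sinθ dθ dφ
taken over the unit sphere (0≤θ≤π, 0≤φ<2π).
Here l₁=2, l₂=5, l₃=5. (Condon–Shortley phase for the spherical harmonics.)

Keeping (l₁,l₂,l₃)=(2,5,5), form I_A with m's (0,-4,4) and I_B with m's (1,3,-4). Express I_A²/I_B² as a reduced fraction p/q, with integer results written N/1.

12/49

Shared (l₁,l₂,l₃)=(2,5,5): N and (l;000)² cancel in I_A²/I_B².
A: Δ = 2!·2!·8!/13! = 1/38610; Racah Σ t=0..1: t=0:+1/20160 t=1:−1/40320 = 1/40320; ⇒ 3j(2 5 5; 0 -4 4)² = 6/715, sgn -1
B: Δ = 2!·2!·8!/13! = 1/38610; Racah Σ t=0..1: t=0:+1/80640 t=1:−1/10080 = -1/11520; ⇒ 3j(2 5 5; 1 3 -4)² = 49/1430, sgn +1
I_A²/I_B² = (6/715)/(49/1430) = 12/49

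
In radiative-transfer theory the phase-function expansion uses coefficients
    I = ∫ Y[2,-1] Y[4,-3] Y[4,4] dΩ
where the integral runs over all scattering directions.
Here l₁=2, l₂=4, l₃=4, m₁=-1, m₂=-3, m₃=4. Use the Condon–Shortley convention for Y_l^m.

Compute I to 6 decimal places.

Checks pass: Σm=0; 10 even; l₃=4∈[2,6].
(2·2+1)(2·4+1)(2·4+1) = 405
Δ: 2! 2! 6! / 11! → 1/13860
sum: t=0:+1/192 t=1:−1/36 t=2:+1/192 = -5/288
3j²(2 4 4; 0 0 0) = Δ·Π!·Σ² = 20/693  (sign -1)
sum: t=1:−1/1440 = -1/1440
3j²(2 4 4; -1 -3 4) = Δ·Π!·Σ² = 7/165  (sign -1)
combine: 4πI² = 405·20/693·7/165 = 60/121
take √, sign +1: I = 0.19864517

0.198645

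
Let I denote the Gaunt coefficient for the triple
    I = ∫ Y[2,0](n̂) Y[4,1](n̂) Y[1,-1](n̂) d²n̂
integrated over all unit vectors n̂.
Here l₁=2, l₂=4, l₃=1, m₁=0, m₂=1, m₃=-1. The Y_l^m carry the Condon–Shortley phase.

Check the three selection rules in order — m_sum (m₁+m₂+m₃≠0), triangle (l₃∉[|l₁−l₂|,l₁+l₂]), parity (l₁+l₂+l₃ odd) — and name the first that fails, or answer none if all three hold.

triangle

m₁+m₂+m₃ = 0 + 1 − 1 = 0  ✓
triangle: |2−4|=2 ≤ l₃=1 ≤ 2+4=6  ✗
parity: l₁+l₂+l₃ = 7 is odd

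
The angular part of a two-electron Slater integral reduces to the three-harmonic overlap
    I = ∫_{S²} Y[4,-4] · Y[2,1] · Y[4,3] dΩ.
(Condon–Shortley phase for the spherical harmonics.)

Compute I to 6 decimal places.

Rules hold: Σm=0, L=10 even, 2≤4≤6.
N = 9·5·9 = 405
Δ = 2!·6!·2!/11! = 1/13860
Racah Σ t=0..2: t=0:+1/192 t=1:−1/36 t=2:+1/192 = -5/288
⇒ 3j(4 2 4; 0 0 0)² = 20/693, sgn -1
Racah Σ t=2..2: t=2:+1/1440 = 1/1440
⇒ 3j(4 2 4; -4 1 3)² = 7/165, sgn -1
4πI² = N·(3j₀)²·(3jₘ)² = 60/121
I = +1·√(0.495868/4π) = 0.19864517

0.198645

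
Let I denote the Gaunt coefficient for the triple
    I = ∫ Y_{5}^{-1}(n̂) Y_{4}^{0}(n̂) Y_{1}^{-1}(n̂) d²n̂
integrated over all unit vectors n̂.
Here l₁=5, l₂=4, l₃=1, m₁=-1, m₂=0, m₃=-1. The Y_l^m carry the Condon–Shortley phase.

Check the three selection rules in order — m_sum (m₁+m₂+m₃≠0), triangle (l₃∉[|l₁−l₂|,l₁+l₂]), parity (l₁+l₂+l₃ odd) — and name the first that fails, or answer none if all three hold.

m_sum

m₁+m₂+m₃ = -1 + 0 − 1 = -2  ✗
triangle: |5−4|=1 ≤ l₃=1 ≤ 5+4=9
parity: l₁+l₂+l₃ = 10 is even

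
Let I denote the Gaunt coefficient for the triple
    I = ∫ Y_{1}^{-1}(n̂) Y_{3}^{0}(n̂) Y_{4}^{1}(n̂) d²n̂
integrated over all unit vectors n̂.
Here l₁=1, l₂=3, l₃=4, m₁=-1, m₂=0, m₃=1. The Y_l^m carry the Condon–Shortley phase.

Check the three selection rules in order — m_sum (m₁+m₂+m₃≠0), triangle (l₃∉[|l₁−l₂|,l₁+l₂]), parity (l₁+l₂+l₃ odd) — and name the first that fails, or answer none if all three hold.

Σmᵢ = 0  ✓
l₃∈[|l₁−l₂|,l₁+l₂]=[2,4], have l₃=4  ✓
Σlᵢ = 8 ⇒ even  ✓

none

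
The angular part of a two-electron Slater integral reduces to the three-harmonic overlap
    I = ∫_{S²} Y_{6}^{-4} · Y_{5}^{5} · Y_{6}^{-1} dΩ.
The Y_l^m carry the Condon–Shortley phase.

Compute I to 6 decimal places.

l₁+l₂+l₃=17 is odd: 3j(l;000)=0 ⇒ I=0

0.000000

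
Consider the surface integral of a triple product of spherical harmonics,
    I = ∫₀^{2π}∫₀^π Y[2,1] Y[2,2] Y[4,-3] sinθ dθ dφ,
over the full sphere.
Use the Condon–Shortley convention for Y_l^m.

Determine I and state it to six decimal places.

-0.238414

Rules hold: Σm=0, L=8 even, 0≤4≤4.
N = 5·5·9 = 225
Δ = 0!·4!·4!/9! = 1/630
Racah Σ t=0..0: t=0:+1/16 = 1/16
⇒ 3j(2 2 4; 0 0 0)² = 2/35, sgn +1
Racah Σ t=0..0: t=0:+1/144 = 1/144
⇒ 3j(2 2 4; 1 2 -3)² = 1/18, sgn -1
4πI² = N·(3j₀)²·(3jₘ)² = 5/7
I = -1·√(0.714286/4π) = -0.23841361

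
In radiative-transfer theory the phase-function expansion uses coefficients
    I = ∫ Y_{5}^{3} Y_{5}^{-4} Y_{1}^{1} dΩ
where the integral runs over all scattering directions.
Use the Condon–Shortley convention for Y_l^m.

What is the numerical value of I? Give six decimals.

L=11 odd ⇒ parity kills the (l;000) factor ⇒ I = 0

0.000000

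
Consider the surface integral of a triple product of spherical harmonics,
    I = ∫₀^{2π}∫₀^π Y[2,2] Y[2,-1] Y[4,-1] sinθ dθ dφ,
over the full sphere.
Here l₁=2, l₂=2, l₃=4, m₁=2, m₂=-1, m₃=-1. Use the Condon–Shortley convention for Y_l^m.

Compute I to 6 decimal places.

-0.090112

Checks pass: Σm=0; 8 even; l₃=4∈[0,4].
(2·2+1)(2·2+1)(2·4+1) = 225
Δ: 0! 4! 4! / 9! → 1/630
sum: t=0:+1/16 = 1/16
3j²(2 2 4; 0 0 0) = Δ·Π!·Σ² = 2/35  (sign +1)
sum: t=0:+1/144 = 1/144
3j²(2 2 4; 2 -1 -1) = Δ·Π!·Σ² = 1/126  (sign -1)
combine: 4πI² = 225·2/35·1/126 = 5/49
take √, sign -1: I = -0.09011188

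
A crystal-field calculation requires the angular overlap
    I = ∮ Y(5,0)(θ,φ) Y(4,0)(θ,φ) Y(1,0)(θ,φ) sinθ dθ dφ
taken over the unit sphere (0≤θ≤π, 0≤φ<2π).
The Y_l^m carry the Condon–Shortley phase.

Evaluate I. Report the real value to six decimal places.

0.245532

Checks pass: Σm=0; 10 even; l₃=1∈[1,9].
(2·5+1)(2·4+1)(2·1+1) = 297
Δ: 8! 2! 0! / 11! → 1/495
sum: t=4:+1/576 = 1/576
3j²(5 4 1; 0 0 0) = Δ·Π!·Σ² = 5/99  (sign -1)
(m-triple is (0,0,0) — same symbol as above.)
combine: 4πI² = 297·5/99·5/99 = 25/33
take √, sign +1: I = 0.24553200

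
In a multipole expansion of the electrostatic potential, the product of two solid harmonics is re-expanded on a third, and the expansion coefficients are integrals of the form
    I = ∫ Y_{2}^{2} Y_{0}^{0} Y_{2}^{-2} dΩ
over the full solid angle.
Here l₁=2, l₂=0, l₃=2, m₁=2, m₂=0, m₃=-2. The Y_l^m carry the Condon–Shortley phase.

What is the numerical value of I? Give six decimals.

0.282095

m-sum 0 ✓  L=4 even ✓  2≤2≤2 ✓
Π(2lᵢ+1) = 5×1×5 = 25
triangle coeff Δ(2,0,2) = 1/5
Σ_t [0,0]: t=0:+1/4 = 1/4
(3j)²=1/5 [(2 0 2; 0 0 0)], sign=+1
Σ_t [0,0]: t=0:+1/24 = 1/24
(3j)²=1/5 [(2 0 2; 2 0 -2)], sign=+1
⇒ 4πI² = 1/1
I = (+1)√(1/1/(4π)) = 0.28209479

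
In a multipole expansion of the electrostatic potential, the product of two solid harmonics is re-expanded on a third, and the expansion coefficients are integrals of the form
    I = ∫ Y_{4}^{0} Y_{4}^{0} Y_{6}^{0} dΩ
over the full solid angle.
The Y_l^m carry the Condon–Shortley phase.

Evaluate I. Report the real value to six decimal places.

0.142253

Checks pass: Σm=0; 14 even; l₃=6∈[0,8].
(2·4+1)(2·4+1)(2·6+1) = 1053
Δ: 2! 6! 6! / 15! → 1/1261260
sum: t=0:+1/4608 t=1:−1/1296 t=2:+1/4608 = -7/20736
3j²(4 4 6; 0 0 0) = Δ·Π!·Σ² = 20/1287  (sign -1)
(m-triple is (0,0,0) — same symbol as above.)
combine: 4πI² = 1053·20/1287·20/1287 = 400/1573
take √, sign +1: I = 0.14225276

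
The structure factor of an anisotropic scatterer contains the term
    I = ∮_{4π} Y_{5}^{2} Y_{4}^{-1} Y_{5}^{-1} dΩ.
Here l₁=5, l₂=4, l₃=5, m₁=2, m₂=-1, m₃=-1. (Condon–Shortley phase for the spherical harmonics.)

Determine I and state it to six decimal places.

0.128377

m-sum 0 ✓  L=14 even ✓  1≤5≤9 ✓
Π(2lᵢ+1) = 11×9×11 = 1089
triangle coeff Δ(5,4,5) = 1/3153150
Σ_t [0,4]: t=0:+1/69120 t=1:−1/1728 t=2:+1/576 t=3:−1/1728 t=4:+1/69120 = 7/11520
(3j)²=2/143 [(5 4 5; 0 0 0)], sign=-1
Σ_t [0,3]: t=0:+1/5184 t=1:−1/1152 t=2:+1/2880 t=3:−1/103680 = -7/20736
(3j)²=35/2574 [(5 4 5; 2 -1 -1)], sign=-1
⇒ 4πI² = 35/169
I = (+1)√(35/169/(4π)) = 0.12837656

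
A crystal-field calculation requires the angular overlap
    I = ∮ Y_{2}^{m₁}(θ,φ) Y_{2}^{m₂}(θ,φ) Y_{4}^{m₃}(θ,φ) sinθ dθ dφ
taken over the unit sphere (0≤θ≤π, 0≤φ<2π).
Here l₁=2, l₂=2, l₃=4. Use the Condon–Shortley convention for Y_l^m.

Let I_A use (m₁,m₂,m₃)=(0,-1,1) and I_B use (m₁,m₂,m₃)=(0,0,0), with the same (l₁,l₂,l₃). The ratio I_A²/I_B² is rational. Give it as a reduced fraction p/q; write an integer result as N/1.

5/6

Same 2,2,4: normalisation and zero-m 3j drop out of the ratio.
A: Δ: 0! 4! 4! / 9! → 1/630; sum: t=0:+1/24 = 1/24; 3j²(2 2 4; 0 -1 1) = Δ·Π!·Σ² = 1/21  (sign -1)
B: Δ: 0! 4! 4! / 9! → 1/630; sum: t=0:+1/16 = 1/16; 3j²(2 2 4; 0 0 0) = Δ·Π!·Σ² = 2/35  (sign +1)
I_A²/I_B² = (1/21)/(2/35) = 5/6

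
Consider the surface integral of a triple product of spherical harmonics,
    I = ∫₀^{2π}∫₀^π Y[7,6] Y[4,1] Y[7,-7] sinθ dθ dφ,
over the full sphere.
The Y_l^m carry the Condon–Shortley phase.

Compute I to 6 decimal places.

Checks pass: Σm=0; 18 even; l₃=7∈[3,11].
(2·7+1)(2·4+1)(2·7+1) = 2025
Δ: 4! 10! 4! / 19! → 1/58198140
sum: t=0:+1/17418240 t=1:−1/622080 t=2:+1/230400 t=3:−1/622080 t=4:+1/17418240 = 1/806400
3j²(7 4 7; 0 0 0) = Δ·Π!·Σ² = 2268/230945  (sign -1)
sum: t=1:−1/522547200 = -1/522547200
3j²(7 4 7; 6 1 -7) = Δ·Π!·Σ² = 143/5814  (sign -1)
combine: 4πI² = 2025·2268/230945·143/5814 = 51030/104329
take √, sign +1: I = 0.19729012

0.197290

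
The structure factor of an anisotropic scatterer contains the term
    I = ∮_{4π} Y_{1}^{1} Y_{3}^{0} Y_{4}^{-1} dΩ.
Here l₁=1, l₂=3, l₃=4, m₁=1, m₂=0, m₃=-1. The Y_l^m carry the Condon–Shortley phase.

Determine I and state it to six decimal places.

m-sum 0 ✓  L=8 even ✓  2≤4≤4 ✓
Π(2lᵢ+1) = 3×7×9 = 189
triangle coeff Δ(1,3,4) = 1/252
Σ_t [0,0]: t=0:+1/36 = 1/36
(3j)²=4/63 [(1 3 4; 0 0 0)], sign=+1
Σ_t [0,0]: t=0:+1/72 = 1/72
(3j)²=5/126 [(1 3 4; 1 0 -1)], sign=-1
⇒ 4πI² = 10/21
I = (-1)√(10/21/(4π)) = -0.19466390

-0.194664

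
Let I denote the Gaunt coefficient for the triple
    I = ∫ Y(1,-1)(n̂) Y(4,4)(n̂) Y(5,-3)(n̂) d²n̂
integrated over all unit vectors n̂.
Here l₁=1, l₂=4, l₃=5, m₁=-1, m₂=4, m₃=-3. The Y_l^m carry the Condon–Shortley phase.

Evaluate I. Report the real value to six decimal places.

Checks pass: Σm=0; 10 even; l₃=5∈[3,5].
(2·1+1)(2·4+1)(2·5+1) = 297
Δ: 0! 2! 8! / 11! → 1/495
sum: t=0:+1/576 = 1/576
3j²(1 4 5; 0 0 0) = Δ·Π!·Σ² = 5/99  (sign -1)
sum: t=0:+1/80640 = 1/80640
3j²(1 4 5; -1 4 -3) = Δ·Π!·Σ² = 1/495  (sign +1)
combine: 4πI² = 297·5/99·1/495 = 1/33
take √, sign -1: I = -0.04910640

-0.049106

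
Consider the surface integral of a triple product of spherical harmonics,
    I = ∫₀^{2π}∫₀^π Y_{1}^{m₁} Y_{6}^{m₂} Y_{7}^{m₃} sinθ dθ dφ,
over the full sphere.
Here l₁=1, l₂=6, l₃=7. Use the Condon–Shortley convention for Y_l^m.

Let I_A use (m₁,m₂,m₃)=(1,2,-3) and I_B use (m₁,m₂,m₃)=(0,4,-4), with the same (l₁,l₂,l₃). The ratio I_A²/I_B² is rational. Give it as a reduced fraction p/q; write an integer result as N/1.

15/11

Shared (l₁,l₂,l₃)=(1,6,7): N and (l;000)² cancel in I_A²/I_B².
A: Δ = 0!·2!·12!/15! = 1/1365; Racah Σ t=0..0: t=0:+1/1935360 = 1/1935360; ⇒ 3j(1 6 7; 1 2 -3)² = 3/91, sgn +1
B: Δ = 0!·2!·12!/15! = 1/1365; Racah Σ t=0..0: t=0:+1/7257600 = 1/7257600; ⇒ 3j(1 6 7; 0 4 -4)² = 11/455, sgn -1
I_A²/I_B² = (3/91)/(11/455) = 15/11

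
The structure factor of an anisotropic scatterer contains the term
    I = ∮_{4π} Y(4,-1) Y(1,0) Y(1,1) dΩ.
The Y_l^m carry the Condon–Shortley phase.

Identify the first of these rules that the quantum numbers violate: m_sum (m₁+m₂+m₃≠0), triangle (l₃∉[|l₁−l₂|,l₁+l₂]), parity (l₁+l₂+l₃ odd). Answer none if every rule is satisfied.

triangle

azimuthal sum: -1 + 0 + 1 = 0  ✓
3 ≤ 1 ≤ 5 (triangle on l)  ✗
L = 4 + 1 + 1 = 6 (even)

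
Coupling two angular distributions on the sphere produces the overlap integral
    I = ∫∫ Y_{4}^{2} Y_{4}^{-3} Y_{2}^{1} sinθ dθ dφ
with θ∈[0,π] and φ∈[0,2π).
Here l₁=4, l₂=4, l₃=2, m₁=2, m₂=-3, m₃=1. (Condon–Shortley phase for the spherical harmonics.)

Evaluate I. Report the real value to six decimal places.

-0.187702

Checks pass: Σm=0; 10 even; l₃=2∈[0,8].
(2·4+1)(2·4+1)(2·2+1) = 405
Δ: 6! 2! 2! / 11! → 1/13860
sum: t=2:+1/192 t=3:−1/36 t=4:+1/192 = -5/288
3j²(4 4 2; 0 0 0) = Δ·Π!·Σ² = 20/693  (sign -1)
sum: t=0:+1/1440 t=1:−1/240 = -1/288
3j²(4 4 2; 2 -3 1) = Δ·Π!·Σ² = 5/132  (sign +1)
combine: 4πI² = 405·20/693·5/132 = 375/847
take √, sign -1: I = -0.18770204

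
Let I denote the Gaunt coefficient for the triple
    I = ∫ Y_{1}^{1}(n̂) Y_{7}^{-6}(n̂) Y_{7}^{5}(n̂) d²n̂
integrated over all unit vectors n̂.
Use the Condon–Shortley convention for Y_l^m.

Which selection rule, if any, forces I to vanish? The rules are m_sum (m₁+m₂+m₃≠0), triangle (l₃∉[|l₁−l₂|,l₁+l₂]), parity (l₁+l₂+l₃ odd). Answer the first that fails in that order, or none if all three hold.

m₁+m₂+m₃ = 1 − 6 + 5 = 0  ✓
triangle: |1−7|=6 ≤ l₃=7 ≤ 1+7=8  ✓
parity: l₁+l₂+l₃ = 15 is odd  ✗

parity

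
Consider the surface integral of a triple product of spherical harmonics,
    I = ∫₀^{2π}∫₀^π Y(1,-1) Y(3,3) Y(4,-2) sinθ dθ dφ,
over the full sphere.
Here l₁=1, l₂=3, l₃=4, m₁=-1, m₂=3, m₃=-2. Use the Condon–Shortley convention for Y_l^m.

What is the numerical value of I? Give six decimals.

0.061558

Checks pass: Σm=0; 8 even; l₃=4∈[2,4].
(2·1+1)(2·3+1)(2·4+1) = 189
Δ: 0! 2! 6! / 9! → 1/252
sum: t=0:+1/36 = 1/36
3j²(1 3 4; 0 0 0) = Δ·Π!·Σ² = 4/63  (sign +1)
sum: t=0:+1/1440 = 1/1440
3j²(1 3 4; -1 3 -2) = Δ·Π!·Σ² = 1/252  (sign +1)
combine: 4πI² = 189·4/63·1/252 = 1/21
take √, sign +1: I = 0.06155813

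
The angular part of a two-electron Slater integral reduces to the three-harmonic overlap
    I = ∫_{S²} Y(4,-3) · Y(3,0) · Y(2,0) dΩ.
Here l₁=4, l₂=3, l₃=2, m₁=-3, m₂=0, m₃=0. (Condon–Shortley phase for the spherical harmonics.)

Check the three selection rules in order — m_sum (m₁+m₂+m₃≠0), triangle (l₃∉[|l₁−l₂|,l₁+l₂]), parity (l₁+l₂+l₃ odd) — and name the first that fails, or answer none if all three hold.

Σmᵢ = -3  ✗
l₃∈[|l₁−l₂|,l₁+l₂]=[1,7], have l₃=2
Σlᵢ = 9 ⇒ odd

m_sum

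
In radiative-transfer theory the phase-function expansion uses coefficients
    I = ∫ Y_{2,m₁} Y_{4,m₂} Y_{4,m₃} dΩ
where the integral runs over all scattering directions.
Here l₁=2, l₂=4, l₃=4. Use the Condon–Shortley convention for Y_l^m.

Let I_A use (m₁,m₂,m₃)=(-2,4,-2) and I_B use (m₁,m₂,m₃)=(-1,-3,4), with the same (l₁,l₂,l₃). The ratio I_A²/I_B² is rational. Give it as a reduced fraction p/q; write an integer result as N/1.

l's match ⇒ only the (l;m) 3-j factors differ between A and B.
A: triangle coeff Δ(2,4,4) = 1/13860; Σ_t [2,2]: t=2:+1/2880 = 1/2880; (3j)²=2/165 [(2 4 4; -2 4 -2)], sign=+1
B: triangle coeff Δ(2,4,4) = 1/13860; Σ_t [1,1]: t=1:−1/1440 = -1/1440; (3j)²=7/165 [(2 4 4; -1 -3 4)], sign=-1
I_A²/I_B² = (2/165)/(7/165) = 2/7

2/7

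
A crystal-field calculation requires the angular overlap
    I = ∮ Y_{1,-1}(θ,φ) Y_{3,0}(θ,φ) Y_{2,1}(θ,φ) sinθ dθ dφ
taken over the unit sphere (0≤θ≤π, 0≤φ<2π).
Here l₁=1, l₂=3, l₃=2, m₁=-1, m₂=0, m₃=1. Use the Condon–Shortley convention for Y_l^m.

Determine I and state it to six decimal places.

m-sum 0 ✓  L=6 even ✓  2≤2≤4 ✓
Π(2lᵢ+1) = 3×7×5 = 105
triangle coeff Δ(1,3,2) = 1/105
Σ_t [1,1]: t=1:−1/4 = -1/4
(3j)²=3/35 [(1 3 2; 0 0 0)], sign=-1
Σ_t [2,2]: t=2:+1/12 = 1/12
(3j)²=1/35 [(1 3 2; -1 0 1)], sign=-1
⇒ 4πI² = 9/35
I = (+1)√(9/35/(4π)) = 0.14304817

0.143048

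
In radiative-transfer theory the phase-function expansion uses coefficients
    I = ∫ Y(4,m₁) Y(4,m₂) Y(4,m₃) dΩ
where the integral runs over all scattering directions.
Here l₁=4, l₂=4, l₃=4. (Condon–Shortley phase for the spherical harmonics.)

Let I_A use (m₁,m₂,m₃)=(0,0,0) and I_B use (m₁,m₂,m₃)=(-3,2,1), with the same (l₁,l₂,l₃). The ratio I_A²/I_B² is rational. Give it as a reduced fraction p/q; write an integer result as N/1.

162/35

Shared (l₁,l₂,l₃)=(4,4,4): N and (l;000)² cancel in I_A²/I_B².
A: Δ = 4!·4!·4!/13! = 1/450450; Racah Σ t=0..4: t=0:+1/13824 t=1:−1/216 t=2:+1/64 t=3:−1/216 t=4:+1/13824 = 5/768; ⇒ 3j(4 4 4; 0 0 0)² = 18/1001, sgn +1
B: Δ = 4!·4!·4!/13! = 1/450450; Racah Σ t=3..4: t=3:−1/864 t=4:+1/576 = 1/1728; ⇒ 3j(4 4 4; -3 2 1)² = 5/1287, sgn -1
I_A²/I_B² = (18/1001)/(5/1287) = 162/35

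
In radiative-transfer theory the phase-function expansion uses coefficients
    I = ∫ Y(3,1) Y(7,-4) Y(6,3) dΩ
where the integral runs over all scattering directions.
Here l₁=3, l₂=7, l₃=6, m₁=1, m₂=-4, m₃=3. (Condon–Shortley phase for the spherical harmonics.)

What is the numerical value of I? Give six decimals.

m-sum 0 ✓  L=16 even ✓  4≤6≤10 ✓
Π(2lᵢ+1) = 7×15×13 = 1365
triangle coeff Δ(3,7,6) = 1/2042040
Σ_t [1,3]: t=1:−1/207360 t=2:+1/57600 t=3:−1/207360 = 1/129600
(3j)²=168/12155 [(3 7 6; 0 0 0)], sign=+1
Σ_t [0,2]: t=0:+1/1451520 t=1:−1/483840 t=2:+1/2903040 = -1/967680
(3j)²=81/6188 [(3 7 6; 1 -4 3)], sign=+1
⇒ 4πI² = 10206/41327
I = (+1)√(10206/41327/(4π)) = 0.14018641

0.140186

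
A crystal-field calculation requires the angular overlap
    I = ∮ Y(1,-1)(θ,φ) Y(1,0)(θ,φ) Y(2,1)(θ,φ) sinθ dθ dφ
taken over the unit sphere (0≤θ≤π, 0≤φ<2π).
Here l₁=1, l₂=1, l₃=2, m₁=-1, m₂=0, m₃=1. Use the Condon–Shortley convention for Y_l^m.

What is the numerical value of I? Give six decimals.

Rules hold: Σm=0, L=4 even, 0≤2≤2.
N = 3·3·5 = 45
Δ = 0!·2!·2!/5! = 1/30
Racah Σ t=0..0: t=0:+1/1 = 1/1
⇒ 3j(1 1 2; 0 0 0)² = 2/15, sgn +1
Racah Σ t=0..0: t=0:+1/2 = 1/2
⇒ 3j(1 1 2; -1 0 1)² = 1/10, sgn -1
4πI² = N·(3j₀)²·(3jₘ)² = 3/5
I = -1·√(0.6/4π) = -0.21850969

-0.218510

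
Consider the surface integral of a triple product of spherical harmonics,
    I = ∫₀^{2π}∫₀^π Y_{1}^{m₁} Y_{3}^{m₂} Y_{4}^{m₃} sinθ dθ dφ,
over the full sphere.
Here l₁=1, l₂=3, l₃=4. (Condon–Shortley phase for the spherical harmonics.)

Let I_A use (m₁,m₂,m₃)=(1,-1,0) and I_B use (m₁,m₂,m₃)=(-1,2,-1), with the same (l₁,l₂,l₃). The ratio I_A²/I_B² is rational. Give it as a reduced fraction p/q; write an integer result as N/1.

l's match ⇒ only the (l;m) 3-j factors differ between A and B.
A: triangle coeff Δ(1,3,4) = 1/252; Σ_t [0,0]: t=0:+1/96 = 1/96; (3j)²=1/42 [(1 3 4; 1 -1 0)], sign=+1
B: triangle coeff Δ(1,3,4) = 1/252; Σ_t [0,0]: t=0:+1/240 = 1/240; (3j)²=1/84 [(1 3 4; -1 2 -1)], sign=-1
I_A²/I_B² = (1/42)/(1/84) = 2/1

2/1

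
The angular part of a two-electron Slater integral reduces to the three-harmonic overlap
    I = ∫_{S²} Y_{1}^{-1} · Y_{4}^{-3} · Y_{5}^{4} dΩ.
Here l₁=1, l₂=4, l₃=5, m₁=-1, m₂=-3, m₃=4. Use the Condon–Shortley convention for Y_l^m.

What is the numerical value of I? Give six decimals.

0.294638

Rules hold: Σm=0, L=10 even, 3≤5≤5.
N = 3·9·11 = 297
Δ = 0!·2!·8!/11! = 1/495
Racah Σ t=0..0: t=0:+1/576 = 1/576
⇒ 3j(1 4 5; 0 0 0)² = 5/99, sgn -1
Racah Σ t=0..0: t=0:+1/10080 = 1/10080
⇒ 3j(1 4 5; -1 -3 4)² = 4/55, sgn -1
4πI² = N·(3j₀)²·(3jₘ)² = 12/11
I = +1·√(1.09091/4π) = 0.29463840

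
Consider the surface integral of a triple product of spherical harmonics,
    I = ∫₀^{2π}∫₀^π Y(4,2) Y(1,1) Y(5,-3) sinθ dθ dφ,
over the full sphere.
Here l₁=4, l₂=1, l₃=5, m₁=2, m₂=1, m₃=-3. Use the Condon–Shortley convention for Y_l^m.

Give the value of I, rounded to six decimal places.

-0.259847

m-sum 0 ✓  L=10 even ✓  3≤5≤5 ✓
Π(2lᵢ+1) = 9×3×11 = 297
triangle coeff Δ(4,1,5) = 1/495
Σ_t [0,0]: t=0:+1/576 = 1/576
(3j)²=5/99 [(4 1 5; 0 0 0)], sign=-1
Σ_t [0,0]: t=0:+1/2880 = 1/2880
(3j)²=28/495 [(4 1 5; 2 1 -3)], sign=+1
⇒ 4πI² = 28/33
I = (-1)√(28/33/(4π)) = -0.25984664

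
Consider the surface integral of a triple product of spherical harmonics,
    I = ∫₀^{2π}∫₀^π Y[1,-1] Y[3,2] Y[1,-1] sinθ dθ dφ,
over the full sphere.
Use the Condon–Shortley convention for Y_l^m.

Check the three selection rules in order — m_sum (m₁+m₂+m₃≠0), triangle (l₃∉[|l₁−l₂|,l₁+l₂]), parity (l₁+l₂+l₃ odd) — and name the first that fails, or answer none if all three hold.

Σmᵢ = 0  ✓
l₃∈[|l₁−l₂|,l₁+l₂]=[2,4], have l₃=1  ✗
Σlᵢ = 5 ⇒ odd

triangle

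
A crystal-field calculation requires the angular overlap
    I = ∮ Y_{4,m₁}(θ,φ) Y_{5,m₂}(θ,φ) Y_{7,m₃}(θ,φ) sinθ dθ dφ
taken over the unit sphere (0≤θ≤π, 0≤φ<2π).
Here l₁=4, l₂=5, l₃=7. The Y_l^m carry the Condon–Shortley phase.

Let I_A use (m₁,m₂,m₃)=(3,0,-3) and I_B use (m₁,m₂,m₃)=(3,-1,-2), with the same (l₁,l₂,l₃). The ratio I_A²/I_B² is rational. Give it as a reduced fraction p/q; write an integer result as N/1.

Shared (l₁,l₂,l₃)=(4,5,7): N and (l;000)² cancel in I_A²/I_B².
A: Δ = 2!·6!·8!/17! = 1/6126120; Racah Σ t=0..1: t=0:+1/172800 t=1:−1/414720 = 7/2073600; ⇒ 3j(4 5 7; 3 0 -3)² = 343/29172, sgn +1
B: Δ = 2!·6!·8!/17! = 1/6126120; Racah Σ t=0..1: t=0:+1/138240 t=1:−1/518400 = 11/2073600; ⇒ 3j(4 5 7; 3 -1 -2)² = 77/4420, sgn -1
I_A²/I_B² = (343/29172)/(77/4420) = 245/363

245/363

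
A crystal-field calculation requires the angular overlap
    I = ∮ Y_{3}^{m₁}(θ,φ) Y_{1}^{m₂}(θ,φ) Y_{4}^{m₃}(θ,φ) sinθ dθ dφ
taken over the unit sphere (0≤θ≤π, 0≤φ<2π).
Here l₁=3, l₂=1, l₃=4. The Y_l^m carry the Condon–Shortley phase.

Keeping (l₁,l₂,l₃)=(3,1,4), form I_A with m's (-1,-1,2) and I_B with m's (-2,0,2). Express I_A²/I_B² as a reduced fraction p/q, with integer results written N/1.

Shared (l₁,l₂,l₃)=(3,1,4): N and (l;000)² cancel in I_A²/I_B².
A: Δ = 0!·6!·2!/9! = 1/252; Racah Σ t=0..0: t=0:+1/96 = 1/96; ⇒ 3j(3 1 4; -1 -1 2)² = 5/84, sgn +1
B: Δ = 0!·6!·2!/9! = 1/252; Racah Σ t=0..0: t=0:+1/120 = 1/120; ⇒ 3j(3 1 4; -2 0 2)² = 1/21, sgn +1
I_A²/I_B² = (5/84)/(1/21) = 5/4

5/4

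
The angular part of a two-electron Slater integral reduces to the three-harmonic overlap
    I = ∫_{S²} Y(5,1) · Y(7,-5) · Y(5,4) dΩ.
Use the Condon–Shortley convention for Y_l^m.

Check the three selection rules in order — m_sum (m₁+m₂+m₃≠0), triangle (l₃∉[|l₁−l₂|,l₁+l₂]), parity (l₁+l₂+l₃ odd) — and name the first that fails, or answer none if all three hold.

m₁+m₂+m₃ = 1 − 5 + 4 = 0  ✓
triangle: |5−7|=2 ≤ l₃=5 ≤ 5+7=12  ✓
parity: l₁+l₂+l₃ = 17 is odd  ✗

parity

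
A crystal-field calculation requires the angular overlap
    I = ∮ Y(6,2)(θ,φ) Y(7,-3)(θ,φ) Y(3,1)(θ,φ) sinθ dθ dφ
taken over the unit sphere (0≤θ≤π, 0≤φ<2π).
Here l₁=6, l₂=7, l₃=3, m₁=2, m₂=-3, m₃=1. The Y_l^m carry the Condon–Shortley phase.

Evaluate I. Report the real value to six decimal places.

Checks pass: Σm=0; 16 even; l₃=3∈[1,13].
(2·6+1)(2·7+1)(2·3+1) = 1365
Δ: 10! 2! 4! / 17! → 1/2042040
sum: t=4:+1/207360 t=5:−1/57600 t=6:+1/207360 = -1/129600
3j²(6 7 3; 0 0 0) = Δ·Π!·Σ² = 168/12155  (sign +1)
sum: t=2:+1/645120 t=3:−1/181440 t=4:+1/829440 = -1/362880
3j²(6 7 3; 2 -3 1) = Δ·Π!·Σ² = 256/17017  (sign -1)
combine: 4πI² = 1365·168/12155·256/17017 = 129024/454597
take √, sign -1: I = -0.15028548

-0.150285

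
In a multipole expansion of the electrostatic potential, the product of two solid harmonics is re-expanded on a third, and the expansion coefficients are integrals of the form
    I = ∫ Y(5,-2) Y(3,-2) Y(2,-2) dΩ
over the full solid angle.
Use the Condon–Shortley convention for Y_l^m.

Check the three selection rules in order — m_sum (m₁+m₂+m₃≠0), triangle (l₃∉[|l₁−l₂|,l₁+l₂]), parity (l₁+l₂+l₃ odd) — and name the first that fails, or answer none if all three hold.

m_sum

m₁+m₂+m₃ = -2 − 2 − 2 = -6  ✗
triangle: |5−3|=2 ≤ l₃=2 ≤ 5+3=8
parity: l₁+l₂+l₃ = 10 is even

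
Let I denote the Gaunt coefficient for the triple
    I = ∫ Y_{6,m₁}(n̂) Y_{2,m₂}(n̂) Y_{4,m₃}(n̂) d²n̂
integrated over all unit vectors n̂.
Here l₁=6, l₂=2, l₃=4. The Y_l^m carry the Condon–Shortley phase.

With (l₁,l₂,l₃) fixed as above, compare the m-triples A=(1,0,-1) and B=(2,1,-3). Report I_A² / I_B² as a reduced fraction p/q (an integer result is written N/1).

105/16

Same 6,2,4: normalisation and zero-m 3j drop out of the ratio.
A: Δ: 4! 8! 0! / 13! → 1/6435; sum: t=2:+1/2880 = 1/2880; 3j²(6 2 4; 1 0 -1) = Δ·Π!·Σ² = 14/429  (sign -1)
B: Δ: 4! 8! 0! / 13! → 1/6435; sum: t=3:−1/30240 = -1/30240; 3j²(6 2 4; 2 1 -3) = Δ·Π!·Σ² = 32/6435  (sign +1)
I_A²/I_B² = (14/429)/(32/6435) = 105/16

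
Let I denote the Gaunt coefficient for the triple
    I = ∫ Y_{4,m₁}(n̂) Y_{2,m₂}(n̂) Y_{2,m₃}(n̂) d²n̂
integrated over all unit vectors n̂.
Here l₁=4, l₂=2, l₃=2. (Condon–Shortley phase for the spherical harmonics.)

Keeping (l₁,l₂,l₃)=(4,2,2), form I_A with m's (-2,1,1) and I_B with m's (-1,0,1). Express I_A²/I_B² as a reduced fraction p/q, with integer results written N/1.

4/3

Shared (l₁,l₂,l₃)=(4,2,2): N and (l;000)² cancel in I_A²/I_B².
A: Δ = 4!·4!·0!/9! = 1/630; Racah Σ t=3..3: t=3:−1/36 = -1/36; ⇒ 3j(4 2 2; -2 1 1)² = 4/63, sgn +1
B: Δ = 4!·4!·0!/9! = 1/630; Racah Σ t=2..2: t=2:+1/24 = 1/24; ⇒ 3j(4 2 2; -1 0 1)² = 1/21, sgn -1
I_A²/I_B² = (4/63)/(1/21) = 4/3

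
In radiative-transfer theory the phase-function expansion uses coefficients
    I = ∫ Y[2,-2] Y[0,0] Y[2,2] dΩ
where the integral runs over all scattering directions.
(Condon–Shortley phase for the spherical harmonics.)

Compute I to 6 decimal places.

Rules hold: Σm=0, L=4 even, 2≤2≤2.
N = 5·1·5 = 25
Δ = 0!·4!·0!/5! = 1/5
Racah Σ t=0..0: t=0:+1/4 = 1/4
⇒ 3j(2 0 2; 0 0 0)² = 1/5, sgn +1
Racah Σ t=0..0: t=0:+1/24 = 1/24
⇒ 3j(2 0 2; -2 0 2)² = 1/5, sgn +1
4πI² = N·(3j₀)²·(3jₘ)² = 1/1
I = +1·√(1/4π) = 0.28209479

0.282095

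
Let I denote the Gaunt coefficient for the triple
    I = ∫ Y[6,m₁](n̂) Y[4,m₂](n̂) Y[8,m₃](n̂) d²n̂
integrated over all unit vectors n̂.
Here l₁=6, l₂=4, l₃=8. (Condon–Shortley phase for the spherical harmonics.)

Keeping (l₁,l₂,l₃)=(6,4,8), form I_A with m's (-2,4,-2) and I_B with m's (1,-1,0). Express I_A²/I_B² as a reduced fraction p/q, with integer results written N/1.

196/9

Shared (l₁,l₂,l₃)=(6,4,8): N and (l;000)² cancel in I_A²/I_B².
A: Δ = 2!·10!·6!/19! = 1/23279256; Racah Σ t=2..2: t=2:+1/24883200 = 1/24883200; ⇒ 3j(6 4 8; -2 4 -2)² = 980/138567, sgn +1
B: Δ = 2!·10!·6!/19! = 1/23279256; Racah Σ t=0..2: t=0:+1/1036800 t=1:−1/829440 t=2:+1/7257600 = -1/9676800; ⇒ 3j(6 4 8; 1 -1 0)² = 15/46189, sgn -1
I_A²/I_B² = (980/138567)/(15/46189) = 196/9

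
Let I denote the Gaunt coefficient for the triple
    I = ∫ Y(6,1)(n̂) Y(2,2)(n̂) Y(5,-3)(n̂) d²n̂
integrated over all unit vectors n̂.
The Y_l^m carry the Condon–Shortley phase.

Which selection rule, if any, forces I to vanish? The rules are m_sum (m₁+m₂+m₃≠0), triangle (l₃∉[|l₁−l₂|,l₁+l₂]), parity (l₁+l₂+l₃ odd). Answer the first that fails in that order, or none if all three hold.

parity

m₁+m₂+m₃ = 1 + 2 − 3 = 0  ✓
triangle: |6−2|=4 ≤ l₃=5 ≤ 6+2=8  ✓
parity: l₁+l₂+l₃ = 13 is odd  ✗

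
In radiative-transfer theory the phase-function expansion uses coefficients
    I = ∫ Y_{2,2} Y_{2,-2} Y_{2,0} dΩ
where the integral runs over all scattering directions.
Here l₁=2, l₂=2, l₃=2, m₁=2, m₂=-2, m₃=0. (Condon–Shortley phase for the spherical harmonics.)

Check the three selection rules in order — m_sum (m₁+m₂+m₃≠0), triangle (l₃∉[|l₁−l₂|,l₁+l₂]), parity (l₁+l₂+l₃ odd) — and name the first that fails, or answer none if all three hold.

azimuthal sum: 2 − 2 + 0 = 0  ✓
0 ≤ 2 ≤ 4 (triangle on l)  ✓
L = 2 + 2 + 2 = 6 (even)  ✓

none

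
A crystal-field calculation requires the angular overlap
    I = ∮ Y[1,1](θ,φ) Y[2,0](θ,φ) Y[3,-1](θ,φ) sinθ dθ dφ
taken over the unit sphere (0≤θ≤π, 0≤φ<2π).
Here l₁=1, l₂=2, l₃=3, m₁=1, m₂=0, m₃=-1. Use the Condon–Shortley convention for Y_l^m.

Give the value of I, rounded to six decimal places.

-0.202301

Rules hold: Σm=0, L=6 even, 1≤3≤3.
N = 3·5·7 = 105
Δ = 0!·2!·4!/7! = 1/105
Racah Σ t=0..0: t=0:+1/4 = 1/4
⇒ 3j(1 2 3; 0 0 0)² = 3/35, sgn -1
Racah Σ t=0..0: t=0:+1/8 = 1/8
⇒ 3j(1 2 3; 1 0 -1)² = 2/35, sgn +1
4πI² = N·(3j₀)²·(3jₘ)² = 18/35
I = -1·√(0.514286/4π) = -0.20230066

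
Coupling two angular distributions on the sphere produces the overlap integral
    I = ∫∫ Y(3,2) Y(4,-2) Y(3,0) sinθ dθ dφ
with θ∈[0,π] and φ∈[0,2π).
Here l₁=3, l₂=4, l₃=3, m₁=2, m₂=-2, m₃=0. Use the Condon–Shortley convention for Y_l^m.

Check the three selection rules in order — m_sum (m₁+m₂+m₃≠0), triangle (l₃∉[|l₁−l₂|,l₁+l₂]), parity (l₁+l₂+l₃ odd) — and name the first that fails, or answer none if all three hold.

m₁+m₂+m₃ = 2 − 2 + 0 = 0  ✓
triangle: |3−4|=1 ≤ l₃=3 ≤ 3+4=7  ✓
parity: l₁+l₂+l₃ = 10 is even  ✓

none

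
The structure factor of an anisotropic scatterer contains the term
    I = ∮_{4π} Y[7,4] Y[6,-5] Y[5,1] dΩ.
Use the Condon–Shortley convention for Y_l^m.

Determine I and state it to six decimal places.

0.069574

Rules hold: Σm=0, L=18 even, 1≤5≤13.
N = 15·13·11 = 2145
Δ = 8!·6!·4!/19! = 1/174594420
Racah Σ t=2..6: t=2:+1/4147200 t=3:−1/207360 t=4:+1/82944 t=5:−1/207360 t=6:+1/4147200 = 1/345600
⇒ 3j(7 6 5; 0 0 0)² = 420/46189, sgn -1
Racah Σ t=0..1: t=0:+1/8709120 t=1:−1/5806080 = -1/17418240
⇒ 3j(7 6 5; 4 -5 1)² = 275/88179, sgn -1
4πI² = N·(3j₀)²·(3jₘ)² = 82500/1356277
I = +1·√(0.0608283/4π) = 0.06957414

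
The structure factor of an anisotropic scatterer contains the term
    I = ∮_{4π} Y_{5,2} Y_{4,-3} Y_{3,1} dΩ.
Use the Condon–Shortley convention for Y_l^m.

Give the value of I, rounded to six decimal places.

Checks pass: Σm=0; 12 even; l₃=3∈[1,9].
(2·5+1)(2·4+1)(2·3+1) = 693
Δ: 6! 4! 2! / 13! → 1/180180
sum: t=2:+1/576 t=3:−1/144 t=4:+1/576 = -1/288
3j²(5 4 3; 0 0 0) = Δ·Π!·Σ² = 20/1001  (sign +1)
sum: t=0:+1/4320 t=1:−1/960 = -7/8640
3j²(5 4 3; 2 -3 1) = Δ·Π!·Σ² = 343/12870  (sign -1)
combine: 4πI² = 693·20/1001·343/12870 = 686/1859
take √, sign -1: I = -0.17136315

-0.171363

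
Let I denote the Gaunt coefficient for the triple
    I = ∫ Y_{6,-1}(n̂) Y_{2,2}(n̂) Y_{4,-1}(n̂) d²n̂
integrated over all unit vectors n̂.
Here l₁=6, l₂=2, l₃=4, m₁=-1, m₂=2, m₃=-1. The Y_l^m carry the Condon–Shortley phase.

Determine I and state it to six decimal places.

Rules hold: Σm=0, L=12 even, 4≤4≤8.
N = 13·5·9 = 585
Δ = 4!·8!·0!/13! = 1/6435
Racah Σ t=2..2: t=2:+1/2304 = 1/2304
⇒ 3j(6 2 4; 0 0 0)² = 5/143, sgn +1
Racah Σ t=4..4: t=4:+1/17280 = 1/17280
⇒ 3j(6 2 4; -1 2 -1)² = 7/1287, sgn -1
4πI² = N·(3j₀)²·(3jₘ)² = 175/1573
I = -1·√(0.111252/4π) = -0.09409136

-0.094091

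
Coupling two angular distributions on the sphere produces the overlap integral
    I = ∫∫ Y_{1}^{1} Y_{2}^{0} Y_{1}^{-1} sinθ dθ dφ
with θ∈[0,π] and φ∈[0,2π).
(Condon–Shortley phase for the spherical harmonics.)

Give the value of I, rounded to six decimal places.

m-sum 0 ✓  L=4 even ✓  1≤1≤3 ✓
Π(2lᵢ+1) = 3×5×3 = 45
triangle coeff Δ(1,2,1) = 1/30
Σ_t [1,1]: t=1:−1/1 = -1/1
(3j)²=2/15 [(1 2 1; 0 0 0)], sign=+1
Σ_t [0,0]: t=0:+1/4 = 1/4
(3j)²=1/30 [(1 2 1; 1 0 -1)], sign=+1
⇒ 4πI² = 1/5
I = (+1)√(1/5/(4π)) = 0.12615663

0.126157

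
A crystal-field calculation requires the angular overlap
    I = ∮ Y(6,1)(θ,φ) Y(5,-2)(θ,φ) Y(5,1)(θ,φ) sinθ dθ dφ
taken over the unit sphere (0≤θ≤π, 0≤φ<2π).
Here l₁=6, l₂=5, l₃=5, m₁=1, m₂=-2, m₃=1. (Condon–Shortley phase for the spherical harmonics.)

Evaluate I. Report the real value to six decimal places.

m-sum 0 ✓  L=16 even ✓  1≤5≤11 ✓
Π(2lᵢ+1) = 13×11×11 = 1573
triangle coeff Δ(6,5,5) = 1/28588560
Σ_t [1,5]: t=1:−1/345600 t=2:+1/13824 t=3:−1/5184 t=4:+1/13824 t=5:−1/345600 = -7/129600
(3j)²=80/7293 [(6 5 5; 0 0 0)], sign=+1
Σ_t [0,3]: t=0:+1/518400 t=1:−1/23040 t=2:+1/10368 t=3:−1/41472 = 1/32400
(3j)²=128/12155 [(6 5 5; 1 -2 1)], sign=+1
⇒ 4πI² = 2048/11271
I = (+1)√(2048/11271/(4π)) = 0.12024827

0.120248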